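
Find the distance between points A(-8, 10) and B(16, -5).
Using the distance formula: d = sqrt((x₂-x₁)² + (y₂-y₁)²)
dx = 16 - (-8) = 24
dy = (-5) - 10 = -15
d = sqrt(24² + (-15)²) = sqrt(576 + 225) = sqrt(801) = 28.30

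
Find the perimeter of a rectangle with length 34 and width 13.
Perimeter = 2 * (length + width)
Perimeter = 2 * (34 + 13)
Perimeter = 2 * 47
Perimeter = 94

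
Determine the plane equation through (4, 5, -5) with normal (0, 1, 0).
d = n·P = (0)(4) + (1)(5) + (0)(-5) = 5
Plane: y = 5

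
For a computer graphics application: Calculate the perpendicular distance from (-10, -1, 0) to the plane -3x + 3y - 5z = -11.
d = |(-3)(-10) + 3(-1) + (-5)(0) - (-11)| / √((-3)² + 3² + (-5)²) = 38/√43 = 5.795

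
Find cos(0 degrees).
cos(0 degrees) = 1
Decimal approximation: 1.0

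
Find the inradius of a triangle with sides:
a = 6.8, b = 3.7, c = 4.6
s = (a+b+c)/2 = (6.8+3.7+4.6)/2 = 7.55
Area = √(s(s-a)(s-b)(s-c)) = √(7.55·0.75·3.85·2.95) = 8.01947
r = Area/s = 8.01947/7.55 = 1.062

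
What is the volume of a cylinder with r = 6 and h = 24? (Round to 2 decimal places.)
Volume = pi * r² * h
Volume = pi * 6² * 24
Volume = pi * 36 * 24
Volume = pi * 864
Volume = 2714.34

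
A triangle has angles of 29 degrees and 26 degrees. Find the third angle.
Sum of angles in a triangle = 180 degrees
Third angle = 180 - 29 - 26
Third angle = 125 degrees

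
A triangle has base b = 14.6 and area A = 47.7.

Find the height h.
A = ½bh  →  h = 2A/b
h = 2·47.7/14.6 = 6.534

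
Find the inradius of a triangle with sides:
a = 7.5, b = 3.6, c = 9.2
s = (a+b+c)/2 = (7.5+3.6+9.2)/2 = 10.15
Area = √(s(s-a)(s-b)(s-c)) = √(10.15·2.65·6.55·0.95) = 12.9371
r = Area/s = 12.9371/10.15 = 1.275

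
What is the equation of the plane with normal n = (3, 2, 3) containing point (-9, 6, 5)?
d = n·P = (3)(-9) + (2)(6) + (3)(5) = 0
Plane: 3x + 2y + 3z = 0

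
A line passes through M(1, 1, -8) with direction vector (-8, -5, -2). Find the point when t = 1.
P(1) = (1 + (-8)(1), 1 + (-5)(1), -8 + (-2)(1)) = (-7, -4, -10)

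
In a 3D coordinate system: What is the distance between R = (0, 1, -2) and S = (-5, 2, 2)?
d = √[(-5)² + (1)² + (4)²] = √42 = 6.481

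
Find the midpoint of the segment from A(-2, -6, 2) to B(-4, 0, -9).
Midpoint = ((-2-4)/2, (-6+0)/2, (2-9)/2) = (-3, -3, -3.5)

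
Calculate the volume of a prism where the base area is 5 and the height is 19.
Volume = base area * height
Volume = 5 * 19
Volume = 95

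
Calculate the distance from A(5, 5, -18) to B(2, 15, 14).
d = √[(-3)² + (10)² + (32)²] = √1133 = 33.66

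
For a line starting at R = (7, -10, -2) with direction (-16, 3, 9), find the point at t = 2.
P(2) = (7 + (-16)(2), -10 + 3(2), -2 + 9(2)) = (-25, -4, 16)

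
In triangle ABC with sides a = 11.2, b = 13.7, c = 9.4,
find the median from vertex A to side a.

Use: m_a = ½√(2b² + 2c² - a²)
m_a = ½√(2·13.7² + 2·9.4² - 11.2²)
m_a = ½√(375.38 + 176.72 - 125.44) = ½√426.66 = 10.33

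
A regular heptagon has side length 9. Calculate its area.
For a regular 7-gon with side length s = 9:
Apothem a = s / (2*tan(pi/7)) = 9 / (2*tan(pi/7)) ≈ 9.3443
Perimeter P = 7 * 9 = 63
Area = (1/2) * P * a = (1/2) * 63 * 9.3443 = 294.35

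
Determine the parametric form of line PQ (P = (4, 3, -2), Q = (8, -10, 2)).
Direction vector d = Q - P = (4, -13, 4)
x = 4 + 4t, y = 3 - 13t, z = -2 + 4t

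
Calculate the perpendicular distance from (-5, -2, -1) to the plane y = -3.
d = |0(-5) + 1(-2) + 0(-1) - (-3)| / √(0² + 1² + 0²) = 1/√1 = 1.0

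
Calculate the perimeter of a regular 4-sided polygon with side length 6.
Perimeter = number of sides * side length
Perimeter = 4 * 6
Perimeter = 24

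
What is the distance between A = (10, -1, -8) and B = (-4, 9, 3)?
d = √[(-14)² + (10)² + (11)²] = √417 = 20.42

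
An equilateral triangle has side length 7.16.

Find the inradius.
For an equilateral triangle, r = s/(2√3) where s is the side.
r = 7.16/(2√3) = 7.16/3.464102 = 2.067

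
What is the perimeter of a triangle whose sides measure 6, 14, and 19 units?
Perimeter = sum of all sides
Perimeter = 6 + 14 + 19
Perimeter = 39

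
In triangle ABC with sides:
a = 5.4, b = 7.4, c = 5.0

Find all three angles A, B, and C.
By the law of cosines:
cos(A) = (b² + c² - a²)/(2bc) = 0.683784  →  A = 46.86°
cos(B) = (a² + c² - b²)/(2ac) = -0.011111  →  B = 90.64°
cos(C) = (a² + b² - c²)/(2ab) = 0.737237  →  C = 42.5°
Check: A + B + C = 180.0° ✓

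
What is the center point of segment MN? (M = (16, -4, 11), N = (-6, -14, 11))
Midpoint = ((16-6)/2, (-4-14)/2, (11+11)/2) = (5, -9, 11)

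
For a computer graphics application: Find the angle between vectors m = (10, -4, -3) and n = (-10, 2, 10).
m·n = -138, |m|² = 125, |n|² = 204
cos θ = -138/√25500 ≈ -0.8642
θ ≈ 149.8°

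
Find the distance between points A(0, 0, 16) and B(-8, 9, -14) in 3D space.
d = √[(-8)² + (9)² + (-30)²] = √1045 = 32.33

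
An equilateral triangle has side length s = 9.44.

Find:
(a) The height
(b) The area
(a) Height h = s·√3/2 = 9.44·√3/2 = 8.175
(b) Area = (√3/4)·s² = (√3/4)·9.44² = (√3/4)·89.1136 = 38.59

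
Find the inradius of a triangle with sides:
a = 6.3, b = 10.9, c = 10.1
s = (a+b+c)/2 = (6.3+10.9+10.1)/2 = 13.65
Area = √(s(s-a)(s-b)(s-c)) = √(13.65·7.35·2.75·3.55) = 31.2961
r = Area/s = 31.2961/13.65 = 2.293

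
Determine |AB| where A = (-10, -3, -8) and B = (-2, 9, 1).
d = √[(8)² + (12)² + (9)²] = √289 = 17.0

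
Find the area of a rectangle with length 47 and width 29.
Area = length * width
Area = 47 * 29
Area = 1363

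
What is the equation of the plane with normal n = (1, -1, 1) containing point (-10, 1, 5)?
d = n·P = (1)(-10) + (-1)(1) + (1)(5) = -6
Plane: x - y + z = -6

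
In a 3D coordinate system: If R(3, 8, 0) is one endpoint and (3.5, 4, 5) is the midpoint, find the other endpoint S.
S = (2×3.5 - 3, 2×4 - 8, 2×5 - 0) = (4, 0, 10)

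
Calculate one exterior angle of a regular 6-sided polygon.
Exterior angle of a regular n-gon = 360/n
Exterior angle = 360/6
Exterior angle = 60 degrees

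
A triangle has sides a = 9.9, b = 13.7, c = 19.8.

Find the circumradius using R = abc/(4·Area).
s = (a+b+c)/2 = 21.7
Area = √(s(s-a)(s-b)(s-c)) = √(21.7·11.8·8·1.9) = 62.3868
R = abc/(4·Area) = (9.9·13.7·19.8)/(4·62.3868) = 2685.474/249.5472 = 10.76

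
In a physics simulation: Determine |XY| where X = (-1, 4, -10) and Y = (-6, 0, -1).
d = √[(-5)² + (-4)² + (9)²] = √122 = 11.05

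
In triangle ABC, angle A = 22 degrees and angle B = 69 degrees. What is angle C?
Sum of angles in a triangle = 180 degrees
Third angle = 180 - 22 - 69
Third angle = 89 degrees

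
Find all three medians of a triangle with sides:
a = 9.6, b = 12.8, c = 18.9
Using m_x = ½√(2y² + 2z² - x²):
m_a = ½√(2·12.8² + 2·18.9² - 9.6²) = ½√949.94 = 15.41
m_b = ½√(2·9.6² + 2·18.9² - 12.8²) = ½√734.9 = 13.55
m_c = ½√(2·9.6² + 2·12.8² - 18.9²) = ½√154.79 = 6.221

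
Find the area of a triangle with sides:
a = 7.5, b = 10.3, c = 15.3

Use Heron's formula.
s = (a+b+c)/2 = (7.5+10.3+15.3)/2 = 16.55
A = √(s(s-a)(s-b)(s-c)) = √(16.55·9.05·6.25·1.25)
A = √1170.14 = 34.21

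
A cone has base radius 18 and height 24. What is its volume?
Volume = (1/3) * pi * r² * h
Volume = (1/3) * pi * 18² * 24
Volume = (1/3) * pi * 324 * 24
Volume = (1/3) * pi * 7776
Volume = 8143.01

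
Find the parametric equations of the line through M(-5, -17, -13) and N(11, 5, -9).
Direction vector d = N - M = (16, 22, 4)
x = -5 + 16t, y = -17 + 22t, z = -13 + 4t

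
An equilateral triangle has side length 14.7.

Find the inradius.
For an equilateral triangle, r = s/(2√3) where s is the side.
r = 14.7/(2√3) = 14.7/3.464102 = 4.244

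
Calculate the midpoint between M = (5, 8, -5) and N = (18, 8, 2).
Midpoint = ((5+18)/2, (8+8)/2, (-5+2)/2) = (11.5, 8, -1.5)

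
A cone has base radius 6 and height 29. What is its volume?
Volume = (1/3) * pi * r² * h
Volume = (1/3) * pi * 6² * 29
Volume = (1/3) * pi * 36 * 29
Volume = (1/3) * pi * 1044
Volume = 1093.27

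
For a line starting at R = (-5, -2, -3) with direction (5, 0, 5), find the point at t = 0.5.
P(0.5) = (-5 + 5(0.5), -2 + 0(0.5), -3 + 5(0.5)) = (-2.5, -2, -0.5)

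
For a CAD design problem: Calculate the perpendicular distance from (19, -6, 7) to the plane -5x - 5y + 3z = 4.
d = |(-5)(19) + (-5)(-6) + 3(7) - (4)| / √((-5)² + (-5)² + 3²) = 48/√59 = 6.249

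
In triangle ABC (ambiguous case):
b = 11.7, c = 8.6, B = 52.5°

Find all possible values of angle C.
sin(C)/c = sin(B)/b  →  sin(C) = c·sin(B)/b = 8.6·sin(52.5°)/11.7 = 0.583149
C₁ = arcsin(0.583149) = 35.67°,  C₂ = 180° - C₁ = 144.33°
Check C₂: A = 180° - 52.5° - 144.33° = -16.83° ≤ 0, rejected
C = 35.67° (one solution)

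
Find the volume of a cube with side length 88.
Volume = s³
Volume = 88³
Volume = 681472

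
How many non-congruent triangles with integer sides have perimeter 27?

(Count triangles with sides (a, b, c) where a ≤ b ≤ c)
With a ≤ b ≤ c and a + b + c = 27, the triangle inequality a + b > c gives c < 27/2, so c ≤ 13.
Iterate a from 1 to ⌊p/3⌋ = 9; for each a, b ranges from a to ⌊(p−a)/2⌋ with c = p − a − b, keeping only c ≥ b.
Triples: (1, 13, 13), (2, 12, 13), (3, 11, 13), …
Count = 19 triangles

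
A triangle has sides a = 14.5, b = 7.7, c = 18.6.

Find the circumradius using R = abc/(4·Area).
s = (a+b+c)/2 = 20.4
Area = √(s(s-a)(s-b)(s-c)) = √(20.4·5.9·12.7·1.8) = 52.4541
R = abc/(4·Area) = (14.5·7.7·18.6)/(4·52.4541) = 2076.69/209.8164 = 9.898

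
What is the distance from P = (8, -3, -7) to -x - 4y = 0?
d = |(-1)(8) + (-4)(-3) + 0(-7) - (0)| / √((-1)² + (-4)² + 0²) = 4/√17 = 0.9701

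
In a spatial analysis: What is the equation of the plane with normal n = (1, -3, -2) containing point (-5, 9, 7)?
d = n·P = (1)(-5) + (-3)(9) + (-2)(7) = -46
Plane: x - 3y - 2z = -46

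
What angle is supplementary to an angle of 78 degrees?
Supplementary angles sum to 180 degrees.
Other angle = 180 - 78
Other angle = 102 degrees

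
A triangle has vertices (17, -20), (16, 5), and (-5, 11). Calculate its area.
Using the coordinate formula: Area = (1/2)|x₁(y₂-y₃) + x₂(y₃-y₁) + x₃(y₁-y₂)|
Area = (1/2)|17(5-11) + 16(11-(-20)) + (-5)((-20)-5)|
Area = (1/2)|17*(-6) + 16*31 + (-5)*(-25)|
Area = (1/2)|(-102) + 496 + 125|
Area = (1/2)*519 = 259.50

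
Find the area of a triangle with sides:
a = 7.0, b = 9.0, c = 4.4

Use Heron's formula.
s = (a+b+c)/2 = (7.0+9.0+4.4)/2 = 10.2
A = √(s(s-a)(s-b)(s-c)) = √(10.2·3.2·1.2·5.8)
A = √227.174 = 15.07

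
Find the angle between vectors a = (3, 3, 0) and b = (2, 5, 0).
a·b = 21, |a|² = 18, |b|² = 29
cos θ = 21/√522 ≈ 0.9191
θ ≈ 23.2°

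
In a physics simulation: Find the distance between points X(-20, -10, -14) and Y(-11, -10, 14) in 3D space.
d = √[(9)² + (0)² + (28)²] = √865 = 29.41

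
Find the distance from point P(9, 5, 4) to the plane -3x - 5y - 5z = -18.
d = |(-3)(9) + (-5)(5) + (-5)(4) - (-18)| / √((-3)² + (-5)² + (-5)²) = 54/√59 = 7.03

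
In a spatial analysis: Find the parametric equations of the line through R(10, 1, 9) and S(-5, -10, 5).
Direction vector d = S - R = (-15, -11, -4)
x = 10 - 15t, y = 1 - 11t, z = 9 - 4t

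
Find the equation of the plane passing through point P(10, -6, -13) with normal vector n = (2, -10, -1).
d = n·P = (2)(10) + (-10)(-6) + (-1)(-13) = 93
Plane: 2x - 10y - z = 93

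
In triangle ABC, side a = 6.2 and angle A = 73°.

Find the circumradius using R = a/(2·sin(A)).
R = a/(2·sin(A)) = 6.2/(2·sin(73°))
R = 6.2/(2·0.956305) = 6.2/1.912610 = 3.242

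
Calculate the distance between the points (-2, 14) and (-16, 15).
Using the distance formula: d = sqrt((x₂-x₁)² + (y₂-y₁)²)
dx = (-16) - (-2) = -14
dy = 15 - 14 = 1
d = sqrt((-14)² + 1²) = sqrt(196 + 1) = sqrt(197) = 14.04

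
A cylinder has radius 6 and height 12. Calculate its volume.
Volume = pi * r² * h
Volume = pi * 6² * 12
Volume = pi * 36 * 12
Volume = pi * 432
Volume = 1357.17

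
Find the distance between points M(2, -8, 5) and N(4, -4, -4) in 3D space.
d = √[(2)² + (4)² + (-9)²] = √101 = 10.05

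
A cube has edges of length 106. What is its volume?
Volume = s³
Volume = 106³
Volume = 1191016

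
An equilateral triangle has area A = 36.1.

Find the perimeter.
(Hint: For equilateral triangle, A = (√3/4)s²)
A = (√3/4)s²  →  s² = 4A/√3 = 4·36.1/√3 = 83.3694
s = 9.13068
Perimeter = 3s = 27.39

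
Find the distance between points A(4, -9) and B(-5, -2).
Using the distance formula: d = sqrt((x₂-x₁)² + (y₂-y₁)²)
dx = (-5) - 4 = -9
dy = (-2) - (-9) = 7
d = sqrt((-9)² + 7²) = sqrt(81 + 49) = sqrt(130) = 11.40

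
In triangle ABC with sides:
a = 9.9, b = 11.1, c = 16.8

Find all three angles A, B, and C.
By the law of cosines:
cos(A) = (b² + c² - a²)/(2bc) = 0.824324  →  A = 34.48°
cos(B) = (a² + c² - b²)/(2ac) = 0.772727  →  B = 39.4°
cos(C) = (a² + b² - c²)/(2ab) = -0.277641  →  C = 106.1°
Check: A + B + C = 180.0° ✓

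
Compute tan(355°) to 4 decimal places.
tan(355 degrees) = -0.0875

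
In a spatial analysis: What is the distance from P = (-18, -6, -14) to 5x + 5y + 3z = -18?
d = |5(-18) + 5(-6) + 3(-14) - (-18)| / √(5² + 5² + 3²) = 144/√59 = 18.75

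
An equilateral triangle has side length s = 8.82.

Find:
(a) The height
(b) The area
(a) Height h = s·√3/2 = 8.82·√3/2 = 7.638
(b) Area = (√3/4)·s² = (√3/4)·8.82² = (√3/4)·77.7924 = 33.69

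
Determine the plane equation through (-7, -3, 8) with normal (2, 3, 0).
d = n·P = (2)(-7) + (3)(-3) + (0)(8) = -23
Plane: 2x + 3y = -23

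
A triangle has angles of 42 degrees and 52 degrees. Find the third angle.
Sum of angles in a triangle = 180 degrees
Third angle = 180 - 42 - 52
Third angle = 86 degrees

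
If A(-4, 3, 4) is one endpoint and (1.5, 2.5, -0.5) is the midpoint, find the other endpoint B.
B = (2×1.5 - (-4), 2×2.5 - 3, 2×(-0.5) - 4) = (7, 2, -5)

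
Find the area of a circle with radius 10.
Area = pi * r²
Area = pi * 10²
Area = pi * 100
Area = 314.16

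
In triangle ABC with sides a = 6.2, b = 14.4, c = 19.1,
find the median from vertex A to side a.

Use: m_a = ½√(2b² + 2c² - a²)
m_a = ½√(2·14.4² + 2·19.1² - 6.2²)
m_a = ½√(414.72 + 729.62 - 38.44) = ½√1105.9 = 16.63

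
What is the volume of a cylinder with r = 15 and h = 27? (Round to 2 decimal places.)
Volume = pi * r² * h
Volume = pi * 15² * 27
Volume = pi * 225 * 27
Volume = pi * 6075
Volume = 19085.18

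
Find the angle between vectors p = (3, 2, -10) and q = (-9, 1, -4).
p·q = 15, |p|² = 113, |q|² = 98
cos θ = 15/√11074 ≈ 0.1425
θ ≈ 81.81°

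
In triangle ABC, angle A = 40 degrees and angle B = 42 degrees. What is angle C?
Sum of angles in a triangle = 180 degrees
Third angle = 180 - 40 - 42
Third angle = 98 degrees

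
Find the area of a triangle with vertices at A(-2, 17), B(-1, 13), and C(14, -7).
Using the coordinate formula: Area = (1/2)|x₁(y₂-y₃) + x₂(y₃-y₁) + x₃(y₁-y₂)|
Area = (1/2)|(-2)(13-(-7)) + (-1)((-7)-17) + 14(17-13)|
Area = (1/2)|(-2)*20 + (-1)*(-24) + 14*4|
Area = (1/2)|(-40) + 24 + 56|
Area = (1/2)*40 = 20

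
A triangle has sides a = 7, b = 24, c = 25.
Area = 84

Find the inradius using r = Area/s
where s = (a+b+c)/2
s = (7+24+25)/2 = 28
r = Area/s = 84/28 = 3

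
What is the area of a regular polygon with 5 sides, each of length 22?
For a regular 5-gon with side length s = 22:
Apothem a = s / (2*tan(pi/5)) = 22 / (2*tan(pi/5)) ≈ 15.1402
Perimeter P = 5 * 22 = 110
Area = (1/2) * P * a = (1/2) * 110 * 15.1402 = 832.71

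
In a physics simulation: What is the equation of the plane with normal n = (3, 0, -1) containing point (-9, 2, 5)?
d = n·P = (3)(-9) + (0)(2) + (-1)(5) = -32
Plane: 3x - z = -32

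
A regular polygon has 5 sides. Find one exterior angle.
Exterior angle of a regular n-gon = 360/n
Exterior angle = 360/5
Exterior angle = 72 degrees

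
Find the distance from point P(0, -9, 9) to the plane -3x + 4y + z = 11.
d = |(-3)(0) + 4(-9) + 1(9) - (11)| / √((-3)² + 4² + 1²) = 38/√26 = 7.452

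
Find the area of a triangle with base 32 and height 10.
Area = (1/2) * base * height
Area = (1/2) * 32 * 10
Area = 160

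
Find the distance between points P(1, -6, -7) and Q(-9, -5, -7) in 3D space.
d = √[(-10)² + (1)² + (0)²] = √101 = 10.05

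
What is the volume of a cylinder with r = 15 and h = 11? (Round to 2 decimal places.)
Volume = pi * r² * h
Volume = pi * 15² * 11
Volume = pi * 225 * 11
Volume = pi * 2475
Volume = 7775.44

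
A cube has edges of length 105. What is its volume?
Volume = s³
Volume = 105³
Volume = 1157625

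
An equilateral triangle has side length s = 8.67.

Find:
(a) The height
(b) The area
(a) Height h = s·√3/2 = 8.67·√3/2 = 7.508
(b) Area = (√3/4)·s² = (√3/4)·8.67² = (√3/4)·75.1689 = 32.55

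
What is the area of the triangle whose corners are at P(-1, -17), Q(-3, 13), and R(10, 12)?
Using the coordinate formula: Area = (1/2)|x₁(y₂-y₃) + x₂(y₃-y₁) + x₃(y₁-y₂)|
Area = (1/2)|(-1)(13-12) + (-3)(12-(-17)) + 10((-17)-13)|
Area = (1/2)|(-1)*1 + (-3)*29 + 10*(-30)|
Area = (1/2)|(-1) + (-87) + (-300)|
Area = (1/2)*388 = 194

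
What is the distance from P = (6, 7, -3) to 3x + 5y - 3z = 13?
d = |3(6) + 5(7) + (-3)(-3) - (13)| / √(3² + 5² + (-3)²) = 49/√43 = 7.472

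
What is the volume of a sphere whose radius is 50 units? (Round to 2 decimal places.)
Volume = (4/3) * pi * r³
Volume = (4/3) * pi * 50³
Volume = (4/3) * pi * 125000
Volume = 523598.78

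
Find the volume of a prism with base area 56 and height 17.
Volume = base area * height
Volume = 56 * 17
Volume = 952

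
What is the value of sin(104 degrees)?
sin(104 degrees) = 0.9703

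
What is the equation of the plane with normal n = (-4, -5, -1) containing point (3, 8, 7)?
d = n·P = (-4)(3) + (-5)(8) + (-1)(7) = -59
Plane: -4x - 5y - z = -59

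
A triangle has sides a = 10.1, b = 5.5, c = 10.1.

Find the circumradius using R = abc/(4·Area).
s = (a+b+c)/2 = 12.85
Area = √(s(s-a)(s-b)(s-c)) = √(12.85·2.75·7.35·2.75) = 26.7256
R = abc/(4·Area) = (10.1·5.5·10.1)/(4·26.7256) = 561.055/106.9024 = 5.248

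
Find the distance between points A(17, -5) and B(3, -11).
Using the distance formula: d = sqrt((x₂-x₁)² + (y₂-y₁)²)
dx = 3 - 17 = -14
dy = (-11) - (-5) = -6
d = sqrt((-14)² + (-6)²) = sqrt(196 + 36) = sqrt(232) = 15.23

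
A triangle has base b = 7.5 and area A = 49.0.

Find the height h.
A = ½bh  →  h = 2A/b
h = 2·49.0/7.5 = 13.07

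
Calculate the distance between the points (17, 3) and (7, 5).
Using the distance formula: d = sqrt((x₂-x₁)² + (y₂-y₁)²)
dx = 7 - 17 = -10
dy = 5 - 3 = 2
d = sqrt((-10)² + 2²) = sqrt(100 + 4) = sqrt(104) = 10.20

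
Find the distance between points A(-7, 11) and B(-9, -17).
Using the distance formula: d = sqrt((x₂-x₁)² + (y₂-y₁)²)
dx = (-9) - (-7) = -2
dy = (-17) - 11 = -28
d = sqrt((-2)² + (-28)²) = sqrt(4 + 784) = sqrt(788) = 28.07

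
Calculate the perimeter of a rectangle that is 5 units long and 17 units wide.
Perimeter = 2 * (length + width)
Perimeter = 2 * (5 + 17)
Perimeter = 2 * 22
Perimeter = 44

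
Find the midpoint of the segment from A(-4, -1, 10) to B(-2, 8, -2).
Midpoint = ((-4-2)/2, (-1+8)/2, (10-2)/2) = (-3, 3.5, 4)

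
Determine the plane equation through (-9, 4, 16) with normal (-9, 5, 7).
d = n·P = (-9)(-9) + (5)(4) + (7)(16) = 213
Plane: -9x + 5y + 7z = 213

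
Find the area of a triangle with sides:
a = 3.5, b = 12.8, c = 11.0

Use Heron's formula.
s = (a+b+c)/2 = (3.5+12.8+11.0)/2 = 13.65
A = √(s(s-a)(s-b)(s-c)) = √(13.65·10.15·0.85·2.65)
A = √312.078 = 17.67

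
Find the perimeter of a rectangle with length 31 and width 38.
Perimeter = 2 * (length + width)
Perimeter = 2 * (31 + 38)
Perimeter = 2 * 69
Perimeter = 138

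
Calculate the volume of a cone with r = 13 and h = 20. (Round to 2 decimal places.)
Volume = (1/3) * pi * r² * h
Volume = (1/3) * pi * 13² * 20
Volume = (1/3) * pi * 169 * 20
Volume = (1/3) * pi * 3380
Volume = 3539.53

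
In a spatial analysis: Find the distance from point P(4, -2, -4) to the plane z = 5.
d = |0(4) + 0(-2) + 1(-4) - (5)| / √(0² + 0² + 1²) = 9/√1 = 9.0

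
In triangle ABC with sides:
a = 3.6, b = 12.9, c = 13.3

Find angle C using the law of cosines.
cos(C) = (a² + b² - c²)/(2ab)
cos(C) = (3.6² + 12.9² - 13.3²)/(2·3.6·12.9) = 2.48/92.88 = 0.026701
C = arccos(0.026701) = 88.47°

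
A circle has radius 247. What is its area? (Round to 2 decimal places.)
Area = pi * r²
Area = pi * 247²
Area = pi * 61009
Area = 191665.43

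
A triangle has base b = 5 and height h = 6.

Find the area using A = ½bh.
A = ½·5·6 = 15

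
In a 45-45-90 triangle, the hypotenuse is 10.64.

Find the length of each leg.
In a 45-45-90 triangle, hypotenuse = leg·√2  →  leg = hypotenuse/√2
leg = 10.64/√2 = 7.524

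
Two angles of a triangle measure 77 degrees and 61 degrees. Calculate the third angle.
Sum of angles in a triangle = 180 degrees
Third angle = 180 - 77 - 61
Third angle = 42 degrees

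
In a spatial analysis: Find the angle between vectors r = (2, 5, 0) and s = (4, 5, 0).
r·s = 33, |r|² = 29, |s|² = 41
cos θ = 33/√1189 ≈ 0.957
θ ≈ 16.86°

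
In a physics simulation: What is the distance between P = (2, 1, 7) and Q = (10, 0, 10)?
d = √[(8)² + (-1)² + (3)²] = √74 = 8.602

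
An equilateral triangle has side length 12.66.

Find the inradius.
For an equilateral triangle, r = s/(2√3) where s is the side.
r = 12.66/(2√3) = 12.66/3.464102 = 3.655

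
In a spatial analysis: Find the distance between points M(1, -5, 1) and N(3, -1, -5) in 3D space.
d = √[(2)² + (4)² + (-6)²] = √56 = 7.483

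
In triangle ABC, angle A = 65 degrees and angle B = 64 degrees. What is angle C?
Sum of angles in a triangle = 180 degrees
Third angle = 180 - 65 - 64
Third angle = 51 degrees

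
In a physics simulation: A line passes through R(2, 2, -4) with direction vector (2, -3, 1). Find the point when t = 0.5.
P(0.5) = (2 + 2(0.5), 2 + (-3)(0.5), -4 + 1(0.5)) = (3, 0.5, -3.5)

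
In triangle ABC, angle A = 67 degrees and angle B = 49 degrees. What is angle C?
Sum of angles in a triangle = 180 degrees
Third angle = 180 - 67 - 49
Third angle = 64 degrees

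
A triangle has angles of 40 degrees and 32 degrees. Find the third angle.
Sum of angles in a triangle = 180 degrees
Third angle = 180 - 40 - 32
Third angle = 108 degrees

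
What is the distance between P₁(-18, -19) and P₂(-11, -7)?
Using the distance formula: d = sqrt((x₂-x₁)² + (y₂-y₁)²)
dx = (-11) - (-18) = 7
dy = (-7) - (-19) = 12
d = sqrt(7² + 12²) = sqrt(49 + 144) = sqrt(193) = 13.89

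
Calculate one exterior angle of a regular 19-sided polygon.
Exterior angle of a regular n-gon = 360/n
Exterior angle = 360/19
Exterior angle = 18.95 degrees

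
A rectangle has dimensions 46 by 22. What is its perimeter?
Perimeter = 2 * (length + width)
Perimeter = 2 * (46 + 22)
Perimeter = 2 * 68
Perimeter = 136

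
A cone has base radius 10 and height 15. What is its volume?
Volume = (1/3) * pi * r² * h
Volume = (1/3) * pi * 10² * 15
Volume = (1/3) * pi * 100 * 15
Volume = (1/3) * pi * 1500
Volume = 1570.80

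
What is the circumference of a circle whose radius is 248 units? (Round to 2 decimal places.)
Circumference = 2 * pi * r
Circumference = 2 * pi * 248
Circumference = 1558.23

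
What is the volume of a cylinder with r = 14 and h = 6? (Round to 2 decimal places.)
Volume = pi * r² * h
Volume = pi * 14² * 6
Volume = pi * 196 * 6
Volume = pi * 1176
Volume = 3694.51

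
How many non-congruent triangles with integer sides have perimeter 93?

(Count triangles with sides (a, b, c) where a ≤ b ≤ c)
With a ≤ b ≤ c and a + b + c = 93, the triangle inequality a + b > c gives c < 93/2, so c ≤ 46.
Iterate a from 1 to ⌊p/3⌋ = 31; for each a, b ranges from a to ⌊(p−a)/2⌋ with c = p − a − b, keeping only c ≥ b.
Triples: (1, 46, 46), (2, 45, 46), (3, 44, 46), …
Count = 192 triangles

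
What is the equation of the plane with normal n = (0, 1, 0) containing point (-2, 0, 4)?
d = n·P = (0)(-2) + (1)(0) + (0)(4) = 0
Plane: y = 0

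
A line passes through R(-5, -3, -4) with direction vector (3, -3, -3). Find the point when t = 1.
P(1) = (-5 + 3(1), -3 + (-3)(1), -4 + (-3)(1)) = (-2, -6, -7)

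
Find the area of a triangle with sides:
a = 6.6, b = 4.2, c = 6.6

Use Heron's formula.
s = (a+b+c)/2 = (6.6+4.2+6.6)/2 = 8.7
A = √(s(s-a)(s-b)(s-c)) = √(8.7·2.1·4.5·2.1)
A = √172.651 = 13.14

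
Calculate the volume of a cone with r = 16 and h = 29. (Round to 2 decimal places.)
Volume = (1/3) * pi * r² * h
Volume = (1/3) * pi * 16² * 29
Volume = (1/3) * pi * 256 * 29
Volume = (1/3) * pi * 7424
Volume = 7774.39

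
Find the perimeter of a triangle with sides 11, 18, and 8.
Perimeter = sum of all sides
Perimeter = 11 + 18 + 8
Perimeter = 37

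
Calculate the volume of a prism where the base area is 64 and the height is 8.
Volume = base area * height
Volume = 64 * 8
Volume = 512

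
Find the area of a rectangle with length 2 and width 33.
Area = length * width
Area = 2 * 33
Area = 66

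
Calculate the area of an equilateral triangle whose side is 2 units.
Area = (sqrt(3)/4) * s²
Area = (sqrt(3)/4) * 2²
Area = (sqrt(3)/4) * 4
Area = 1.73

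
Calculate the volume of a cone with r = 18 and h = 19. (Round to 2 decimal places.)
Volume = (1/3) * pi * r² * h
Volume = (1/3) * pi * 18² * 19
Volume = (1/3) * pi * 324 * 19
Volume = (1/3) * pi * 6156
Volume = 6446.55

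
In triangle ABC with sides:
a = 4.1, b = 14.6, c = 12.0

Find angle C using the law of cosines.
cos(C) = (a² + b² - c²)/(2ab)
cos(C) = (4.1² + 14.6² - 12.0²)/(2·4.1·14.6) = 85.97/119.72 = 0.718092
C = arccos(0.718092) = 44.1°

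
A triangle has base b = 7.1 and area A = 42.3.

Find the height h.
A = ½bh  →  h = 2A/b
h = 2·42.3/7.1 = 11.92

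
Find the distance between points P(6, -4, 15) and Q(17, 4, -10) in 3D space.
d = √[(11)² + (8)² + (-25)²] = √810 = 28.46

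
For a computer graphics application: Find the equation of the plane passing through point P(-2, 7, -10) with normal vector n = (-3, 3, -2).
d = n·P = (-3)(-2) + (3)(7) + (-2)(-10) = 47
Plane: -3x + 3y - 2z = 47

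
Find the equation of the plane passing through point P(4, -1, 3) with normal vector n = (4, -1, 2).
d = n·P = (4)(4) + (-1)(-1) + (2)(3) = 23
Plane: 4x - y + 2z = 23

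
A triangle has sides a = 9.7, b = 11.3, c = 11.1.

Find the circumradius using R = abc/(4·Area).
s = (a+b+c)/2 = 16.05
Area = √(s(s-a)(s-b)(s-c)) = √(16.05·6.35·4.75·4.95) = 48.9524
R = abc/(4·Area) = (9.7·11.3·11.1)/(4·48.9524) = 1216.671/195.8096 = 6.214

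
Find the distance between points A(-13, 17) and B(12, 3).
Using the distance formula: d = sqrt((x₂-x₁)² + (y₂-y₁)²)
dx = 12 - (-13) = 25
dy = 3 - 17 = -14
d = sqrt(25² + (-14)²) = sqrt(625 + 196) = sqrt(821) = 28.65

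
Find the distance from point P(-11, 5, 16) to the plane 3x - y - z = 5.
d = |3(-11) + (-1)(5) + (-1)(16) - (5)| / √(3² + (-1)² + (-1)²) = 59/√11 = 17.79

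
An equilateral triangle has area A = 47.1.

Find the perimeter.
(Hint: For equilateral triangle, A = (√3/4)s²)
A = (√3/4)s²  →  s² = 4A/√3 = 4·47.1/√3 = 108.773
s = 10.4294
Perimeter = 3s = 31.29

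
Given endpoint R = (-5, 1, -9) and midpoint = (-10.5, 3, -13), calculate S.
S = (2×(-10.5) - (-5), 2×3 - 1, 2×(-13) - (-9)) = (-16, 5, -17)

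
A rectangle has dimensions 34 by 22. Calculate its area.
Area = length * width
Area = 34 * 22
Area = 748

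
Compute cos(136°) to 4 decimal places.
cos(136 degrees) = -0.7193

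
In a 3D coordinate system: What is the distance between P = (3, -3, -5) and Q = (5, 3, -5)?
d = √[(2)² + (6)² + (0)²] = √40 = 6.325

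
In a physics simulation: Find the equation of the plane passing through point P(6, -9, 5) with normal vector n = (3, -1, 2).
d = n·P = (3)(6) + (-1)(-9) + (2)(5) = 37
Plane: 3x - y + 2z = 37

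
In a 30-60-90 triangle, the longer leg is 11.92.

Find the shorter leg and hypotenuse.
In a 30-60-90 triangle, sides are in ratio 1 : √3 : 2.
Long leg = short leg·√3  →  short leg = 11.92/√3 = 6.882
Hypotenuse = 2·(short leg) = 2·11.92/√3 = 13.76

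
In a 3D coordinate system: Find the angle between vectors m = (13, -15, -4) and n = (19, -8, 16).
m·n = 303, |m|² = 410, |n|² = 681
cos θ = 303/√279210 ≈ 0.5734
θ ≈ 55.01°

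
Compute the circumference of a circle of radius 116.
Circumference = 2 * pi * r
Circumference = 2 * pi * 116
Circumference = 728.85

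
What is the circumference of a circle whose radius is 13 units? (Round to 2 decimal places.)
Circumference = 2 * pi * r
Circumference = 2 * pi * 13
Circumference = 81.68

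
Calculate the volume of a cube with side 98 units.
Volume = s³
Volume = 98³
Volume = 941192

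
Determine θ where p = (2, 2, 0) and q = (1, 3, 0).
p·q = 8, |p|² = 8, |q|² = 10
cos θ = 8/√80 ≈ 0.8944
θ ≈ 26.57°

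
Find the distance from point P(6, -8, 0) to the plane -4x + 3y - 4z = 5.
d = |(-4)(6) + 3(-8) + (-4)(0) - (5)| / √((-4)² + 3² + (-4)²) = 53/√41 = 8.277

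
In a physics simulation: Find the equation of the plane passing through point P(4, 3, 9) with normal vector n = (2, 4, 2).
d = n·P = (2)(4) + (4)(3) + (2)(9) = 38
Plane: 2x + 4y + 2z = 38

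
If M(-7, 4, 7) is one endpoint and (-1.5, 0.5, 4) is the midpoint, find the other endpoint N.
N = (2×(-1.5) - (-7), 2×0.5 - 4, 2×4 - 7) = (4, -3, 1)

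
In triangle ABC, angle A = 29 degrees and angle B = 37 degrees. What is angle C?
Sum of angles in a triangle = 180 degrees
Third angle = 180 - 29 - 37
Third angle = 114 degrees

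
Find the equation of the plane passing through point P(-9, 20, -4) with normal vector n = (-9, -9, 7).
d = n·P = (-9)(-9) + (-9)(20) + (7)(-4) = -127
Plane: -9x - 9y + 7z = -127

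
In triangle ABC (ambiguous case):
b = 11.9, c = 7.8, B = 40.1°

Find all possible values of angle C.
sin(C)/c = sin(B)/b  →  sin(C) = c·sin(B)/b = 7.8·sin(40.1°)/11.9 = 0.422199
C₁ = arcsin(0.422199) = 24.97°,  C₂ = 180° - C₁ = 155.03°
Check C₂: A = 180° - 40.1° - 155.03° = -15.13° ≤ 0, rejected
C = 24.97° (one solution)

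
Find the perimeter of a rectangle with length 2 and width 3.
Perimeter = 2 * (length + width)
Perimeter = 2 * (2 + 3)
Perimeter = 2 * 5
Perimeter = 10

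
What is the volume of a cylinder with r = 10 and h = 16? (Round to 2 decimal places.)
Volume = pi * r² * h
Volume = pi * 10² * 16
Volume = pi * 100 * 16
Volume = pi * 1600
Volume = 5026.55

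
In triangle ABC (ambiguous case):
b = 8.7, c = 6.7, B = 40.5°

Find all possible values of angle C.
sin(C)/c = sin(B)/b  →  sin(C) = c·sin(B)/b = 6.7·sin(40.5°)/8.7 = 0.500150
C₁ = arcsin(0.500150) = 30.01°,  C₂ = 180° - C₁ = 149.99°
Check C₂: A = 180° - 40.5° - 149.99° = -10.49° ≤ 0, rejected
C = 30.01° (one solution)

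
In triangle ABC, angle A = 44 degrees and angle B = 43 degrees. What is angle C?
Sum of angles in a triangle = 180 degrees
Third angle = 180 - 44 - 43
Third angle = 93 degrees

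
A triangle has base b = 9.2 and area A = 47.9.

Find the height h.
A = ½bh  →  h = 2A/b
h = 2·47.9/9.2 = 10.41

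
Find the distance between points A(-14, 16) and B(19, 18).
Using the distance formula: d = sqrt((x₂-x₁)² + (y₂-y₁)²)
dx = 19 - (-14) = 33
dy = 18 - 16 = 2
d = sqrt(33² + 2²) = sqrt(1089 + 4) = sqrt(1093) = 33.06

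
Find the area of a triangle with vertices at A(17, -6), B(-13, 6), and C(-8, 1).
Using the coordinate formula: Area = (1/2)|x₁(y₂-y₃) + x₂(y₃-y₁) + x₃(y₁-y₂)|
Area = (1/2)|17(6-1) + (-13)(1-(-6)) + (-8)((-6)-6)|
Area = (1/2)|17*5 + (-13)*7 + (-8)*(-12)|
Area = (1/2)|85 + (-91) + 96|
Area = (1/2)*90 = 45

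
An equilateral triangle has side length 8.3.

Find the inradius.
For an equilateral triangle, r = s/(2√3) where s is the side.
r = 8.3/(2√3) = 8.3/3.464102 = 2.396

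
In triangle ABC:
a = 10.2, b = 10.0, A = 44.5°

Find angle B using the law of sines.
sin(B)/b = sin(A)/a
sin(B) = b·sin(A)/a = 10.0·sin(44.5°)/10.2 = 0.687166
B = arcsin(0.687166) = 43.41°  (b ≤ a, so B ≤ A and the acute solution is unique)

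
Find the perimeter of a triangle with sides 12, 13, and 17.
Perimeter = sum of all sides
Perimeter = 12 + 13 + 17
Perimeter = 42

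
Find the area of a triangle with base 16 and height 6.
Area = (1/2) * base * height
Area = (1/2) * 16 * 6
Area = 48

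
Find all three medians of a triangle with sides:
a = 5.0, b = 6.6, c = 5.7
Using m_x = ½√(2y² + 2z² - x²):
m_a = ½√(2·6.6² + 2·5.7² - 5.0²) = ½√127.1 = 5.637
m_b = ½√(2·5.0² + 2·5.7² - 6.6²) = ½√71.42 = 4.226
m_c = ½√(2·5.0² + 2·6.6² - 5.7²) = ½√104.63 = 5.114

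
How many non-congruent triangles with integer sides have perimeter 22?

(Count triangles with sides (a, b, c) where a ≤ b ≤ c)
With a ≤ b ≤ c and a + b + c = 22, the triangle inequality a + b > c gives c < 22/2, so c ≤ 10.
Iterate a from 1 to ⌊p/3⌋ = 7; for each a, b ranges from a to ⌊(p−a)/2⌋ with c = p − a − b, keeping only c ≥ b.
Triples: (2, 10, 10), (3, 9, 10), (4, 8, 10), …
Count = 10 triangles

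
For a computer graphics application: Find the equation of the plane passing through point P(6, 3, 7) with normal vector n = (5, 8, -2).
d = n·P = (5)(6) + (8)(3) + (-2)(7) = 40
Plane: 5x + 8y - 2z = 40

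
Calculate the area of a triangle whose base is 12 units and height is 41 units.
Area = (1/2) * base * height
Area = (1/2) * 12 * 41
Area = 246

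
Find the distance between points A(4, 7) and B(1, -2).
Using the distance formula: d = sqrt((x₂-x₁)² + (y₂-y₁)²)
dx = 1 - 4 = -3
dy = (-2) - 7 = -9
d = sqrt((-3)² + (-9)²) = sqrt(9 + 81) = sqrt(90) = 9.49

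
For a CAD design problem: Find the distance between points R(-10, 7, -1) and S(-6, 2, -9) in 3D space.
d = √[(4)² + (-5)² + (-8)²] = √105 = 10.25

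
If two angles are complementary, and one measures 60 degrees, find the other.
Complementary angles sum to 90 degrees.
Other angle = 90 - 60
Other angle = 30 degrees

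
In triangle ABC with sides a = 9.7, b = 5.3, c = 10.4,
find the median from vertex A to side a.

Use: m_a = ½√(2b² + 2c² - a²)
m_a = ½√(2·5.3² + 2·10.4² - 9.7²)
m_a = ½√(56.18 + 216.32 - 94.09) = ½√178.41 = 6.679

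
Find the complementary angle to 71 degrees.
Complementary angles sum to 90 degrees.
Other angle = 90 - 71
Other angle = 19 degrees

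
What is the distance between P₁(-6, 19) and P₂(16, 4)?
Using the distance formula: d = sqrt((x₂-x₁)² + (y₂-y₁)²)
dx = 16 - (-6) = 22
dy = 4 - 19 = -15
d = sqrt(22² + (-15)²) = sqrt(484 + 225) = sqrt(709) = 26.63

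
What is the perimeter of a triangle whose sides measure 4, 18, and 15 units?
Perimeter = sum of all sides
Perimeter = 4 + 18 + 15
Perimeter = 37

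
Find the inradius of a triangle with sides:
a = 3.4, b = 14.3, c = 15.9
s = (a+b+c)/2 = (3.4+14.3+15.9)/2 = 16.8
Area = √(s(s-a)(s-b)(s-c)) = √(16.8·13.4·2.5·0.9) = 22.506
r = Area/s = 22.506/16.8 = 1.34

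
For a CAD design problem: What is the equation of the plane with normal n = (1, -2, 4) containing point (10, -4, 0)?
d = n·P = (1)(10) + (-2)(-4) + (4)(0) = 18
Plane: x - 2y + 4z = 18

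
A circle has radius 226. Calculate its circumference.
Circumference = 2 * pi * r
Circumference = 2 * pi * 226
Circumference = 1420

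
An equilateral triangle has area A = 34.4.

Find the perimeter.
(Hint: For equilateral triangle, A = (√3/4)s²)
A = (√3/4)s²  →  s² = 4A/√3 = 4·34.4/√3 = 79.4434
s = 8.9131
Perimeter = 3s = 26.74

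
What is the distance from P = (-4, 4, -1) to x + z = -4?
d = |1(-4) + 0(4) + 1(-1) - (-4)| / √(1² + 0² + 1²) = 1/√2 = 0.7071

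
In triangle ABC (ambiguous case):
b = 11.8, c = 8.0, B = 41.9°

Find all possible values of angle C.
sin(C)/c = sin(B)/b  →  sin(C) = c·sin(B)/b = 8.0·sin(41.9°)/11.8 = 0.452768
C₁ = arcsin(0.452768) = 26.92°,  C₂ = 180° - C₁ = 153.08°
Check C₂: A = 180° - 41.9° - 153.08° = -14.98° ≤ 0, rejected
C = 26.92° (one solution)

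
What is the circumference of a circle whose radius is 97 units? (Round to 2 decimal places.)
Circumference = 2 * pi * r
Circumference = 2 * pi * 97
Circumference = 609.47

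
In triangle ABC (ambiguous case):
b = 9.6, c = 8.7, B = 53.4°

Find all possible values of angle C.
sin(C)/c = sin(B)/b  →  sin(C) = c·sin(B)/b = 8.7·sin(53.4°)/9.6 = 0.727553
C₁ = arcsin(0.727553) = 46.68°,  C₂ = 180° - C₁ = 133.32°
Check C₂: A = 180° - 53.4° - 133.32° = -6.72° ≤ 0, rejected
C = 46.68° (one solution)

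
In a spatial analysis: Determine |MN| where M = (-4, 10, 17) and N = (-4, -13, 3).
d = √[(0)² + (-23)² + (-14)²] = √725 = 26.93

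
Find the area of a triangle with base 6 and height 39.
Area = (1/2) * base * height
Area = (1/2) * 6 * 39
Area = 117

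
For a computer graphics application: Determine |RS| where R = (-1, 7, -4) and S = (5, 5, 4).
d = √[(6)² + (-2)² + (8)²] = √104 = 10.2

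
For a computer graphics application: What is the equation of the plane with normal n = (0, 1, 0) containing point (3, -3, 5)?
d = n·P = (0)(3) + (1)(-3) + (0)(5) = -3
Plane: y = -3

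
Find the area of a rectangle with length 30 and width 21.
Area = length * width
Area = 30 * 21
Area = 630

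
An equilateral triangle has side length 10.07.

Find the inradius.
For an equilateral triangle, r = s/(2√3) where s is the side.
r = 10.07/(2√3) = 10.07/3.464102 = 2.907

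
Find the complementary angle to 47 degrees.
Complementary angles sum to 90 degrees.
Other angle = 90 - 47
Other angle = 43 degrees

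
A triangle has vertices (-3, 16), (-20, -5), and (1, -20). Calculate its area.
Using the coordinate formula: Area = (1/2)|x₁(y₂-y₃) + x₂(y₃-y₁) + x₃(y₁-y₂)|
Area = (1/2)|(-3)((-5)-(-20)) + (-20)((-20)-16) + 1(16-(-5))|
Area = (1/2)|(-3)*15 + (-20)*(-36) + 1*21|
Area = (1/2)|(-45) + 720 + 21|
Area = (1/2)*696 = 348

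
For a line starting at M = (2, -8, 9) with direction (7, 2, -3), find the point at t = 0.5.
P(0.5) = (2 + 7(0.5), -8 + 2(0.5), 9 + (-3)(0.5)) = (5.5, -7, 7.5)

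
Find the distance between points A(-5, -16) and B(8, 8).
Using the distance formula: d = sqrt((x₂-x₁)² + (y₂-y₁)²)
dx = 8 - (-5) = 13
dy = 8 - (-16) = 24
d = sqrt(13² + 24²) = sqrt(169 + 576) = sqrt(745) = 27.29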